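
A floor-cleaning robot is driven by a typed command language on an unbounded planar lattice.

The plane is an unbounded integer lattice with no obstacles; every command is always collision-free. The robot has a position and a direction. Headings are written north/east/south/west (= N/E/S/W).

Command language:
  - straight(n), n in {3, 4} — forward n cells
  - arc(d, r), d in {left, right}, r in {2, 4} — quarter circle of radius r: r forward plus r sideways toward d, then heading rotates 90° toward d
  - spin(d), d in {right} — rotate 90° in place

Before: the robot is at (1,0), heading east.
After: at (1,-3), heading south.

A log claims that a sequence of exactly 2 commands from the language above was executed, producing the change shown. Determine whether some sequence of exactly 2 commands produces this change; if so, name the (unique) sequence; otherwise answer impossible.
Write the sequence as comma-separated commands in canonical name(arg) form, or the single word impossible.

key: order matters: swapping spin(right) and straight(3) lands elsewhere
initial: at (1,0), heading east
[1] after spin(right): at (1,0), heading south
[2] after straight(3): at (1,-3), heading south
all 49 alternatives checked — unique.

spin(right), straight(3)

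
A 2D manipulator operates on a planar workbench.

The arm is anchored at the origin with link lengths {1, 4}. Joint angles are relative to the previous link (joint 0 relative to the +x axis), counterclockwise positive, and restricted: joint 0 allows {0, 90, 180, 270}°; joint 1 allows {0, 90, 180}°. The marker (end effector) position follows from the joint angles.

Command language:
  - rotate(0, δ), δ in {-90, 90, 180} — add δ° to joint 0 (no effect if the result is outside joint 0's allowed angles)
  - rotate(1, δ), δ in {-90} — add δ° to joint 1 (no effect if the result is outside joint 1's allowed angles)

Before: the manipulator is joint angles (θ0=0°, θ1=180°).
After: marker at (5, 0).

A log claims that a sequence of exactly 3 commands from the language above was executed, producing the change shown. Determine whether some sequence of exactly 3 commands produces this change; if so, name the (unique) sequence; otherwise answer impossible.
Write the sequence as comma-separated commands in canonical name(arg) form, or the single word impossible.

rotate(1, -90), rotate(1, -90), rotate(1, -90)

begin: joint angles (θ0=0°, θ1=180°)
[1] after rotate(1, -90): joint angles (θ0=0°, θ1=90°)
[2] after rotate(1, -90): joint angles (θ0=0°, θ1=0°)
[3] after rotate(1, -90): joint angles (θ0=0°, θ1=0°)
no other 3-command option fits: unique.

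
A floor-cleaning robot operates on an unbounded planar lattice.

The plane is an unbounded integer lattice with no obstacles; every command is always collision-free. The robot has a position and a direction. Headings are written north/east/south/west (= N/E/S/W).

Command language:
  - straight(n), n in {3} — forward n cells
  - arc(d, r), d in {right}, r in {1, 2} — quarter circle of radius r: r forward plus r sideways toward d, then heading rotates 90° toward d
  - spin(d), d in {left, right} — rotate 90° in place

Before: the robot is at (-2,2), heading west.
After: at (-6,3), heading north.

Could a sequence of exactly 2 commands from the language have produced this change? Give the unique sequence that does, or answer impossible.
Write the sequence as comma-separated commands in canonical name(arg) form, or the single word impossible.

key: running arc(right, 1) before straight(3) would end elsewhere — order is forced
start: at (-2,2), heading west
[1] after straight(3): at (-5,2), heading west
[2] after arc(right, 1): at (-6,3), heading north
no other 2-command option fits: unique.

straight(3), arc(right, 1)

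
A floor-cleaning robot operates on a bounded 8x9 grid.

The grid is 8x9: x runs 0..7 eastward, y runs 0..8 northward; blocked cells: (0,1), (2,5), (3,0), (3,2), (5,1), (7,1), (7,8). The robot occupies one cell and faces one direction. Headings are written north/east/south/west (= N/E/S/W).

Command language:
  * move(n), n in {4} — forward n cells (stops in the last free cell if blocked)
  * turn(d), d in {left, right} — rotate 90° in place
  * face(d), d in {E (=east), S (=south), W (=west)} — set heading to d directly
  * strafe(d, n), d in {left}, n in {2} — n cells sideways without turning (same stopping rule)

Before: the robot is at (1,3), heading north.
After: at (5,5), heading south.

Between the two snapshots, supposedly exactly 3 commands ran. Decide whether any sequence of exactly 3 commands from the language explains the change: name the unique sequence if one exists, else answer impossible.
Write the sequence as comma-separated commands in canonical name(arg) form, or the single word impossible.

every 3-command combo misses the target.

impossible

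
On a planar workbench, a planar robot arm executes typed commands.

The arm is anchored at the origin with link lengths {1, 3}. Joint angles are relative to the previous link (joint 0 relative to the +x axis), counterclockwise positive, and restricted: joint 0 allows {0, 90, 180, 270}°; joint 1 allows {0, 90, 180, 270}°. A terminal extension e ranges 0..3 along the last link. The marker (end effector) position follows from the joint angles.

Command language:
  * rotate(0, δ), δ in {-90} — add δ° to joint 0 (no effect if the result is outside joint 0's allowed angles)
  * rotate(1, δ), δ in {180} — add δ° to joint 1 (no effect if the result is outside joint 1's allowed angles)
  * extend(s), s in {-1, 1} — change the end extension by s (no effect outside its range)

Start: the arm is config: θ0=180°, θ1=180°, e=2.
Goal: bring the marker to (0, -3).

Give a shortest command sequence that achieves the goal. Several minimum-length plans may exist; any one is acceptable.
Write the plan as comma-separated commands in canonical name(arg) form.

begin: config: θ0=180°, θ1=180°, e=2
1. rotate(0, -90) → config: θ0=90°, θ1=180°, e=2
2. extend(-1) → config: θ0=90°, θ1=180°, e=1
nothing shorter than 2 reaches the goal.

rotate(0, -90), extend(-1)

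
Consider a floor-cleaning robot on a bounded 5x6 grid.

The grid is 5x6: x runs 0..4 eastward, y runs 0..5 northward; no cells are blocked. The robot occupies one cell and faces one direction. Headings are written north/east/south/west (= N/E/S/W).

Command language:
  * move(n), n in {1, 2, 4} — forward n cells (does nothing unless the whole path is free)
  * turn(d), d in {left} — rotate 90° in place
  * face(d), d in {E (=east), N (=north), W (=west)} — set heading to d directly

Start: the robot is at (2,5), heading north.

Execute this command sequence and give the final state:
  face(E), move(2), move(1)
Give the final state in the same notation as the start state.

begin: at (2,5), heading north
[1] after face(E): at (2,5), heading east
[2] after move(2): at (4,5), heading east
[3] after move(1): at (4,5), heading east

at (4,5), heading east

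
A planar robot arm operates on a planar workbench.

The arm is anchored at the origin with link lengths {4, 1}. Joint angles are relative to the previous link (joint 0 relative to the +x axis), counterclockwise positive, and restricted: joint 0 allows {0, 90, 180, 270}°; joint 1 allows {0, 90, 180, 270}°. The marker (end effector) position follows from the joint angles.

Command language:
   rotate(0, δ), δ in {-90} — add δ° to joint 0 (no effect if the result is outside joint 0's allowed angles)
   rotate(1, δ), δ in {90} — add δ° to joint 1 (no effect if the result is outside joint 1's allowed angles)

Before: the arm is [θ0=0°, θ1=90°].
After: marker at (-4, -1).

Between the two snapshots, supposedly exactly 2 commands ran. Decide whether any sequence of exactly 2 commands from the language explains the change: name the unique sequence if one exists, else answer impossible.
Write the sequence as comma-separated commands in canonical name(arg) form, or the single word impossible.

from: [θ0=0°, θ1=90°]
[1] after rotate(0, -90): [θ0=270°, θ1=90°]
[2] after rotate(0, -90): [θ0=180°, θ1=90°]
uniquely the one of 4 2-step routes that fits.

rotate(0, -90), rotate(0, -90)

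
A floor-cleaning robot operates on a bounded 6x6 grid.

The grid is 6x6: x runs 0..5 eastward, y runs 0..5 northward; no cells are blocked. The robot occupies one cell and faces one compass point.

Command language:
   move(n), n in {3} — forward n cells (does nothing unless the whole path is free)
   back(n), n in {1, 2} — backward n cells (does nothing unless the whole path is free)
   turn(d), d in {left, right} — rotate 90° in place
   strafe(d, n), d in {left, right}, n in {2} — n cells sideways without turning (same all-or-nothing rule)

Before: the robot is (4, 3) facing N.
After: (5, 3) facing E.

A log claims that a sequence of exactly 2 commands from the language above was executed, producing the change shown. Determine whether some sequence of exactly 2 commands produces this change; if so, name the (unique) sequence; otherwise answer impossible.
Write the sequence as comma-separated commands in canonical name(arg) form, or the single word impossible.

all 49 sequences checked — none match.

impossible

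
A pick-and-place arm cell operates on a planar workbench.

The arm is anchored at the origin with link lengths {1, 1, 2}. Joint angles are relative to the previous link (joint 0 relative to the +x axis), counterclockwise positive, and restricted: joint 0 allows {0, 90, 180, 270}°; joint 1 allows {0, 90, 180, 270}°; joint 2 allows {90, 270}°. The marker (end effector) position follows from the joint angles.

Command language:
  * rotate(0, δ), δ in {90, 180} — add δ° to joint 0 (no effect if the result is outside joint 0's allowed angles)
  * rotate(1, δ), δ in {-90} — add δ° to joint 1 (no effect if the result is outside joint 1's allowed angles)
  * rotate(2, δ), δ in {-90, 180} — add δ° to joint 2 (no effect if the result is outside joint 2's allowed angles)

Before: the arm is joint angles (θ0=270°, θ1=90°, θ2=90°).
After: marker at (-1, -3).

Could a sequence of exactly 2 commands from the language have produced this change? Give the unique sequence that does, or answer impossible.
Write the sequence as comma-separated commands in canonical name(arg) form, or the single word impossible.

rotate(1, -90), rotate(1, -90)

from: joint angles (θ0=270°, θ1=90°, θ2=90°)
[1] after rotate(1, -90): joint angles (θ0=270°, θ1=0°, θ2=90°)
[2] after rotate(1, -90): joint angles (θ0=270°, θ1=270°, θ2=90°)
no rival 2-sequence matches.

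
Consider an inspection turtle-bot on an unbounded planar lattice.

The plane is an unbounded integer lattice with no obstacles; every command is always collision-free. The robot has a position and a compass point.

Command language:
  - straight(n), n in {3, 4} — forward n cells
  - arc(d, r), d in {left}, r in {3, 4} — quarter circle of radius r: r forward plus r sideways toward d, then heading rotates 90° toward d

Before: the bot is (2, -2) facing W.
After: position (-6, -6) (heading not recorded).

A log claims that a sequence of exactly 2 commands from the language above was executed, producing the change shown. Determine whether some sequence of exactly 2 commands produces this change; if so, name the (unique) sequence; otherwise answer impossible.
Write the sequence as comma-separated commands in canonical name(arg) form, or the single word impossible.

straight(4), arc(left, 4)

key: running arc(left, 4) before straight(4) would end elsewhere — order is forced
initial: (2, -2) facing W
[1] after straight(4): (-2, -2) facing W
[2] after arc(left, 4): (-6, -6) facing S
no other 2-command option fits: unique.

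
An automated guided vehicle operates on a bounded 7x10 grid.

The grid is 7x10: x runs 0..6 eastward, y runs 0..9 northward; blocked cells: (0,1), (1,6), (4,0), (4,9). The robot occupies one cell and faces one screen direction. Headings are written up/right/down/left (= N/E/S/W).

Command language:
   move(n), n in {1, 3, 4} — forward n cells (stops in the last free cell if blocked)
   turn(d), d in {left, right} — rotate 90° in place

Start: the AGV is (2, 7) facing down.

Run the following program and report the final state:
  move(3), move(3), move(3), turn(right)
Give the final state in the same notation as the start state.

(2, 0) facing left

from: (2, 7) facing down
step 1 (move(3)): (2, 4) facing down
step 2 (move(3)): (2, 1) facing down
step 3 (move(3)): (2, 0) facing down
step 4 (turn(right)): (2, 0) facing left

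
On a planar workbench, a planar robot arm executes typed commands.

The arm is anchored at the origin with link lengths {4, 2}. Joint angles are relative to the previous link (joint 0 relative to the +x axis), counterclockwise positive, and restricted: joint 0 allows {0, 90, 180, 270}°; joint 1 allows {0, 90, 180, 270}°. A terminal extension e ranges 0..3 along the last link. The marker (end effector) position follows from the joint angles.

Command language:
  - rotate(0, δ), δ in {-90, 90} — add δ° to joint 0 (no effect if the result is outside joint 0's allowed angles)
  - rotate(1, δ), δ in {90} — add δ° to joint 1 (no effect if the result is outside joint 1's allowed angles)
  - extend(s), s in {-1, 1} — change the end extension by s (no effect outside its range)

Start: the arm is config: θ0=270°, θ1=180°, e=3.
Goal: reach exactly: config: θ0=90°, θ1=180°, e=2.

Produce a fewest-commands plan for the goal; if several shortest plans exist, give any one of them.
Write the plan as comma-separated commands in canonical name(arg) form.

from: config: θ0=270°, θ1=180°, e=3
t=1 rotate(0, -90) ⇒ config: θ0=180°, θ1=180°, e=3
t=2 rotate(0, -90) ⇒ config: θ0=90°, θ1=180°, e=3
t=3 extend(-1) ⇒ config: θ0=90°, θ1=180°, e=2
no 2-step plan works, so 3 is optimal.

rotate(0, -90), rotate(0, -90), extend(-1)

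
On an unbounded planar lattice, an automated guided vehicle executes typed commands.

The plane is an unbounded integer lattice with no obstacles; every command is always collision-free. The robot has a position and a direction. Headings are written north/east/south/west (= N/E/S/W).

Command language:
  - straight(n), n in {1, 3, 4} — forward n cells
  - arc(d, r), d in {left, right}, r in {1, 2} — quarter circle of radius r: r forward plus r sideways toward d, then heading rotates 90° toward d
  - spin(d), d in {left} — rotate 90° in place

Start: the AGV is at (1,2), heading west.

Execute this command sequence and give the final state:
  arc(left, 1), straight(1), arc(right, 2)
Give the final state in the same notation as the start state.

at (-2,-2), heading west

t0: at (1,2), heading west
1. arc(left, 1) → at (0,1), heading south
2. straight(1) → at (0,0), heading south
3. arc(right, 2) → at (-2,-2), heading west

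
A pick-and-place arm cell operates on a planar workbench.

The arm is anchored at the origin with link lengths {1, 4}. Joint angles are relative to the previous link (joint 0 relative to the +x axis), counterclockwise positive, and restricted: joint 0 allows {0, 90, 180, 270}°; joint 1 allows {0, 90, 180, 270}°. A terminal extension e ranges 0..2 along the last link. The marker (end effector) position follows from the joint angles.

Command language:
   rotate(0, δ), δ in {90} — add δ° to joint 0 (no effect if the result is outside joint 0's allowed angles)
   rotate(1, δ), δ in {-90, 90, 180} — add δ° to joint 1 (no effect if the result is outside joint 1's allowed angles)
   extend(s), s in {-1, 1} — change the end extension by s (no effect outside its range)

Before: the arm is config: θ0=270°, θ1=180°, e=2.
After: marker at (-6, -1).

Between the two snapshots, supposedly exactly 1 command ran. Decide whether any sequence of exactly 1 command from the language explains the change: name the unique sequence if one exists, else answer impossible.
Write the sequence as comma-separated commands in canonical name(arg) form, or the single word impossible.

from: config: θ0=270°, θ1=180°, e=2
[1] after rotate(1, 90): config: θ0=270°, θ1=270°, e=2
no other 1-command option fits: unique.

rotate(1, 90)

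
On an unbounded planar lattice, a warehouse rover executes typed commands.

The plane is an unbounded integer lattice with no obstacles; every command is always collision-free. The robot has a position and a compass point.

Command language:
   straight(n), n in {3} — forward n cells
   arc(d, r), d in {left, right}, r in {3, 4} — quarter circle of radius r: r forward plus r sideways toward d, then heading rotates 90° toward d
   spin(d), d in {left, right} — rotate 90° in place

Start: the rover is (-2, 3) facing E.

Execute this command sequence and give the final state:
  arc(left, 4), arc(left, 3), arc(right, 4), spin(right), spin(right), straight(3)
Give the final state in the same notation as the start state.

from: (-2, 3) facing E
step 1 (arc(left, 4)): (2, 7) facing N
step 2 (arc(left, 3)): (-1, 10) facing W
step 3 (arc(right, 4)): (-5, 14) facing N
step 4 (spin(right)): (-5, 14) facing E
step 5 (spin(right)): (-5, 14) facing S
step 6 (straight(3)): (-5, 11) facing S

(-5, 11) facing S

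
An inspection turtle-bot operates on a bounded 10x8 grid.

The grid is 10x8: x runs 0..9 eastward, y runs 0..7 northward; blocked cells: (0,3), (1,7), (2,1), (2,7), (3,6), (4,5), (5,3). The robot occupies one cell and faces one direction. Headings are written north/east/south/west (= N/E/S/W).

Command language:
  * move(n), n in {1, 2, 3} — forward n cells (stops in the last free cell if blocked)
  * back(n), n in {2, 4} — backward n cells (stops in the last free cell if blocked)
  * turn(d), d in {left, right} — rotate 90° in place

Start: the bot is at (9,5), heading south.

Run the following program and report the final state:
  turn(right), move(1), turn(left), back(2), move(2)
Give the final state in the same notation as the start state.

from: at (9,5), heading south
t=1 turn(right) ⇒ at (9,5), heading west
t=2 move(1) ⇒ at (8,5), heading west
t=3 turn(left) ⇒ at (8,5), heading south
t=4 back(2) ⇒ at (8,7), heading south
t=5 move(2) ⇒ at (8,5), heading south

at (8,5), heading south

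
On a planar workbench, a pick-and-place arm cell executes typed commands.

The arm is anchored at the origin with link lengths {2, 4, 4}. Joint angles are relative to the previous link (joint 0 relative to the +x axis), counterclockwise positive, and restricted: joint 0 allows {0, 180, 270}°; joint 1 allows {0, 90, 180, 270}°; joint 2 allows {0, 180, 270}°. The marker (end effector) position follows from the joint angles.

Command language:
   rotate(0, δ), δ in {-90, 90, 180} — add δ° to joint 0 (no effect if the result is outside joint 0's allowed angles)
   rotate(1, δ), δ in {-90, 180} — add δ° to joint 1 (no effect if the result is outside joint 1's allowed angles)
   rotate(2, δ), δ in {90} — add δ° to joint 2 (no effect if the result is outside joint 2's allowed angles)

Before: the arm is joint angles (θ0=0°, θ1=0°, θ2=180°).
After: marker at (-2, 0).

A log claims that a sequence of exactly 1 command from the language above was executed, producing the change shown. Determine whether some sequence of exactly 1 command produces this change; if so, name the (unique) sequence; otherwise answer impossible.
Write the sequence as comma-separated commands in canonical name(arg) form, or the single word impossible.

rotate(0, 180)

start: joint angles (θ0=0°, θ1=0°, θ2=180°)
t=1 rotate(0, 180) ⇒ joint angles (θ0=180°, θ1=0°, θ2=180°)
all 6 alternatives checked — unique.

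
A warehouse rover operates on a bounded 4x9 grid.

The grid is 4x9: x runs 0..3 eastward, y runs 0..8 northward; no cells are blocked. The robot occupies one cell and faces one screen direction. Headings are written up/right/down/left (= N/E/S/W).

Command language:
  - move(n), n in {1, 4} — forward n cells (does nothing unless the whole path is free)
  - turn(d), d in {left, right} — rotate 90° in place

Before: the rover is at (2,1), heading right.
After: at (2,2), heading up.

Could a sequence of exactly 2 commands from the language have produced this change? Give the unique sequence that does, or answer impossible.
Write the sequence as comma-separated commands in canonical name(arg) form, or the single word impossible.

key: running move(1) before turn(left) would end elsewhere — order is forced
from: at (2,1), heading right
step 1 (turn(left)): at (2,1), heading up
step 2 (move(1)): at (2,2), heading up
uniquely the one of 16 2-step routes that fits.

turn(left), move(1)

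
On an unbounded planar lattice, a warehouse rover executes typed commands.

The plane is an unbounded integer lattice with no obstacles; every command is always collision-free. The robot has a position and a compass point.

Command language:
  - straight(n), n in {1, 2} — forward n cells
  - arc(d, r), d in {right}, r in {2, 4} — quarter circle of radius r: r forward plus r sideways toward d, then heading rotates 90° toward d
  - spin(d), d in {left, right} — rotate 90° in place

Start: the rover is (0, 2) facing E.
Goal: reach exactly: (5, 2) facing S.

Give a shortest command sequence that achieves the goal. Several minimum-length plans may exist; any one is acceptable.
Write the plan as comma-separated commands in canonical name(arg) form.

straight(1), spin(left), arc(right, 2), arc(right, 2)

begin: (0, 2) facing E
1. straight(1) → (1, 2) facing E
2. spin(left) → (1, 2) facing N
3. arc(right, 2) → (3, 4) facing E
4. arc(right, 2) → (5, 2) facing S
shorter routes all fall short; 4 is best.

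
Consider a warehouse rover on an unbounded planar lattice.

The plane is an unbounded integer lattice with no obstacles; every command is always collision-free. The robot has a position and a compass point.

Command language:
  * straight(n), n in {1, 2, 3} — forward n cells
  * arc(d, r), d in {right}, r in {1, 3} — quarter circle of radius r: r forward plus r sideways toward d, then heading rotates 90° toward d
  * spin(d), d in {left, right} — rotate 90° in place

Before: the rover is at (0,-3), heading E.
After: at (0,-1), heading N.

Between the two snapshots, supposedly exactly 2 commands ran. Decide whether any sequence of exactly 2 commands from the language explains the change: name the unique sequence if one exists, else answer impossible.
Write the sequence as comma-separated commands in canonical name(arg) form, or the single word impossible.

key: running straight(2) before spin(left) would end elsewhere — order is forced
begin: at (0,-3), heading E
[1] after spin(left): at (0,-3), heading N
[2] after straight(2): at (0,-1), heading N
no other 2-command option fits: unique.

spin(left), straight(2)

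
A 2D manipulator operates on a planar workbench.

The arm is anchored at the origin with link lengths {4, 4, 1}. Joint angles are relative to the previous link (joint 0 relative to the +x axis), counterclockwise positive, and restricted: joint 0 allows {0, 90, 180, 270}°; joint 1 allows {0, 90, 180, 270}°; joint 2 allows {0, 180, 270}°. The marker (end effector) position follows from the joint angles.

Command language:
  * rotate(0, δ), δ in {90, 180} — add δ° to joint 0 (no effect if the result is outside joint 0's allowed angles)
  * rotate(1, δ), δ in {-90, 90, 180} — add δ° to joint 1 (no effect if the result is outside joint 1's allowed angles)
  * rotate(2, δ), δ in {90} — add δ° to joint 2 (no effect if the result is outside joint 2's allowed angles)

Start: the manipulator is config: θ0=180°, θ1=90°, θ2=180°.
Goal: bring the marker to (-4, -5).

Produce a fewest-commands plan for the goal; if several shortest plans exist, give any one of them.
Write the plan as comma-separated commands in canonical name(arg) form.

initial: config: θ0=180°, θ1=90°, θ2=180°
[1] after rotate(2, 90): config: θ0=180°, θ1=90°, θ2=270°
[2] after rotate(2, 90): config: θ0=180°, θ1=90°, θ2=0°
minimal: 2 command(s), checked below 2.

rotate(2, 90), rotate(2, 90)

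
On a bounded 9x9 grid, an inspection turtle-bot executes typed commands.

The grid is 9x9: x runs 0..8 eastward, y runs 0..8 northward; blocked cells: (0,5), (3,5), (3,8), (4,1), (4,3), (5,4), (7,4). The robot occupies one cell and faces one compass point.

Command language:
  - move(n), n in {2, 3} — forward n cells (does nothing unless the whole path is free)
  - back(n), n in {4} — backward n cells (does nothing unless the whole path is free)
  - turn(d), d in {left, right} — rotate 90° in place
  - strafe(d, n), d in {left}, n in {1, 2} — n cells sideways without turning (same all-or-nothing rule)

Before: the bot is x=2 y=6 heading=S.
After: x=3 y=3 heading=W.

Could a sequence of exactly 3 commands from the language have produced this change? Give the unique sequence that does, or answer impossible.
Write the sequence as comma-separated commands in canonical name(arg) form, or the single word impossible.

key: order matters: swapping move(3) and turn(right) lands elsewhere
from: x=2 y=6 heading=S
t=1 move(3) ⇒ x=2 y=3 heading=S
t=2 strafe(left, 1) ⇒ x=3 y=3 heading=S
t=3 turn(right) ⇒ x=3 y=3 heading=W
all 343 alternatives checked — unique.

move(3), strafe(left, 1), turn(right)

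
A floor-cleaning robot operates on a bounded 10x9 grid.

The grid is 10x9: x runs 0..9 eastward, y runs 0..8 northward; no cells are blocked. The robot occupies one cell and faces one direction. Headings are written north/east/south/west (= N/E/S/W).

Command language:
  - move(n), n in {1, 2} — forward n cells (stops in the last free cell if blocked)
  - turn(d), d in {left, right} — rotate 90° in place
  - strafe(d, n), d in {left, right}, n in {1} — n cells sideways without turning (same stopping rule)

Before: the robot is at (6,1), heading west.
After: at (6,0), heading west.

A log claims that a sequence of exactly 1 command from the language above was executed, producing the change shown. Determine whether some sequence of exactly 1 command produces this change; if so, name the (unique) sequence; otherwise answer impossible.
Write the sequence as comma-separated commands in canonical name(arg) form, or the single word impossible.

strafe(left, 1)

key: heading stays W — the single command does not turn
t0: at (6,1), heading west
1. strafe(left, 1) → at (6,0), heading west
no other 1-command option fits: unique.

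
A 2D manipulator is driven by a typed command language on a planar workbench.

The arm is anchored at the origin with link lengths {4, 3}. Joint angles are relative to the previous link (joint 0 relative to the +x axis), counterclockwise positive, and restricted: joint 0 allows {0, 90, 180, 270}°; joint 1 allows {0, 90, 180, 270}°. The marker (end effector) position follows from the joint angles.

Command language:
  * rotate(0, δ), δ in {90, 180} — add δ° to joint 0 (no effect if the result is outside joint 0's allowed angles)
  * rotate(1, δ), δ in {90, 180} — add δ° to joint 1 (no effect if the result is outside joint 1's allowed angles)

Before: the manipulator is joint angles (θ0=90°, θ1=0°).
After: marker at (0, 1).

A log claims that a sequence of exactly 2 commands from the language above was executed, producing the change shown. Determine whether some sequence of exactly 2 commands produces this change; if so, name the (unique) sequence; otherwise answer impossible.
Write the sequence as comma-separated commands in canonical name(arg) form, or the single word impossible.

rotate(1, 90), rotate(1, 90)

initial: joint angles (θ0=90°, θ1=0°)
[1] after rotate(1, 90): joint angles (θ0=90°, θ1=90°)
[2] after rotate(1, 90): joint angles (θ0=90°, θ1=180°)
no other 2-command option fits: unique.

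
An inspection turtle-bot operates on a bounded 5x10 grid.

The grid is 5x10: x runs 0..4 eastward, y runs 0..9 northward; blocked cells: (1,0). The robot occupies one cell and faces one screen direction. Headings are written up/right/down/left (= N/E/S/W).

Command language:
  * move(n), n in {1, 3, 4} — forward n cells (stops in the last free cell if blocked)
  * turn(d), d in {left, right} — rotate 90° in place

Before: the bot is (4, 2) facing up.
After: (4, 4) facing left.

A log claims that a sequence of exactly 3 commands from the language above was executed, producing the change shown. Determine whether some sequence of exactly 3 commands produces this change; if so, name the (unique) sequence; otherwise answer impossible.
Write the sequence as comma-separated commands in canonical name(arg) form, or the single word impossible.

move(1), move(1), turn(left)

key: order matters: swapping move(1) and turn(left) lands elsewhere
t0: (4, 2) facing up
step 1 (move(1)): (4, 3) facing up
step 2 (move(1)): (4, 4) facing up
step 3 (turn(left)): (4, 4) facing left
no rival 3-sequence matches.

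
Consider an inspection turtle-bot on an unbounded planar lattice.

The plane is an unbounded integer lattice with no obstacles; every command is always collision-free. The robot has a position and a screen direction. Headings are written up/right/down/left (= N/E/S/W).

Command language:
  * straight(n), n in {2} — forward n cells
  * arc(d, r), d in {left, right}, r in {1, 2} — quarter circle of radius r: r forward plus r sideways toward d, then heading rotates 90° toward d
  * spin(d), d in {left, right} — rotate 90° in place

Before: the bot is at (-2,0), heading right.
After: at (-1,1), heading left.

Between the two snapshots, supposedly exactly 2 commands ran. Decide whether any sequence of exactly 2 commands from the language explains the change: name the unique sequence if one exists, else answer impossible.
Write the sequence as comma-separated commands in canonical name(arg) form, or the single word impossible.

arc(left, 1), spin(left)

key: position moved to (-1,1) AND the heading swung to W — translation plus rotation needed
from: at (-2,0), heading right
1. arc(left, 1) → at (-1,1), heading up
2. spin(left) → at (-1,1), heading left
no other 2-command option fits: unique.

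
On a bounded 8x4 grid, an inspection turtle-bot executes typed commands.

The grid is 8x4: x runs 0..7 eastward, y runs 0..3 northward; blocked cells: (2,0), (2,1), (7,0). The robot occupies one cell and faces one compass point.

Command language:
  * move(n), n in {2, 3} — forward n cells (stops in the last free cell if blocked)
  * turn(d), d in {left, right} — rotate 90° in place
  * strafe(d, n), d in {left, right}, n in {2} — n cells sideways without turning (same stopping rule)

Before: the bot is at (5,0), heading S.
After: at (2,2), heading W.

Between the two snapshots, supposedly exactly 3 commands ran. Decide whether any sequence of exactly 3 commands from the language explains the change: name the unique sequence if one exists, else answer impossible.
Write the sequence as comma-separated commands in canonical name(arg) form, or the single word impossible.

turn(right), strafe(right, 2), move(3)

key: running move(3) before turn(right) would end elsewhere — order is forced
from: at (5,0), heading S
t=1 turn(right) ⇒ at (5,0), heading W
t=2 strafe(right, 2) ⇒ at (5,2), heading W
t=3 move(3) ⇒ at (2,2), heading W
all 216 alternatives checked — unique.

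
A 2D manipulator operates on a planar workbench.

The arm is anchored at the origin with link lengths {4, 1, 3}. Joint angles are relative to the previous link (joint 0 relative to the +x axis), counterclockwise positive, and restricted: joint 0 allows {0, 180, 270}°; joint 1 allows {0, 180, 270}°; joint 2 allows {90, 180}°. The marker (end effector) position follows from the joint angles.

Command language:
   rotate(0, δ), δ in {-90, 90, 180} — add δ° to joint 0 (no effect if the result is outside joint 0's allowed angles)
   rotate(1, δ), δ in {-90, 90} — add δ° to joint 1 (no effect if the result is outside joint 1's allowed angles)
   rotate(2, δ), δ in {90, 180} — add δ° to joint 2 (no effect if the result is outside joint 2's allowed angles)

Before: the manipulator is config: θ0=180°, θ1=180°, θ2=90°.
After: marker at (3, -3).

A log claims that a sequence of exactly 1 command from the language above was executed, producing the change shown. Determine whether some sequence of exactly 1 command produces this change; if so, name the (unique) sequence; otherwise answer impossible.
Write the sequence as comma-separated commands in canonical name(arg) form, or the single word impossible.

rotate(0, 180)

initial: config: θ0=180°, θ1=180°, θ2=90°
[1] after rotate(0, 180): config: θ0=0°, θ1=180°, θ2=90°
all 7 alternatives checked — unique.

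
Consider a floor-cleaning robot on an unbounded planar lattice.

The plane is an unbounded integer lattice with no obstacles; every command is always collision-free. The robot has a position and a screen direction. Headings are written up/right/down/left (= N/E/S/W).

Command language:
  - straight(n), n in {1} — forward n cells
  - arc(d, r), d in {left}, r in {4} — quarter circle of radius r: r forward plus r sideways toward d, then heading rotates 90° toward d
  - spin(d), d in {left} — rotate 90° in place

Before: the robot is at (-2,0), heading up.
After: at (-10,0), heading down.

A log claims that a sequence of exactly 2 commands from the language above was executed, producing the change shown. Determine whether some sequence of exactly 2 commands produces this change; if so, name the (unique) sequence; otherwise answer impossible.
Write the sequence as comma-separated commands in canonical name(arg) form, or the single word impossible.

key: cell and facing (now S) both changed — the 2 commands mix motion and turning
begin: at (-2,0), heading up
[1] after arc(left, 4): at (-6,4), heading left
[2] after arc(left, 4): at (-10,0), heading down
no other 2-command option fits: unique.

arc(left, 4), arc(left, 4)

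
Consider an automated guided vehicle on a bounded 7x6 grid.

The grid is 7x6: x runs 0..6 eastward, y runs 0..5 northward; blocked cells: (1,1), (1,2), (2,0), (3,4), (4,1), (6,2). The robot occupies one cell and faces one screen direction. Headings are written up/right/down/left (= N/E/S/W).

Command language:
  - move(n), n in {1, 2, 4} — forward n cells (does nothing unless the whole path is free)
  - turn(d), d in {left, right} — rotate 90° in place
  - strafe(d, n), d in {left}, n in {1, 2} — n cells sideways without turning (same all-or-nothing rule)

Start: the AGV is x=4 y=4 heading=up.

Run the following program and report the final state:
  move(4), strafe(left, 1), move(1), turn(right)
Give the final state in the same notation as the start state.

x=4 y=5 heading=right

start: x=4 y=4 heading=up
t=1 move(4) ⇒ x=4 y=4 heading=up
t=2 strafe(left, 1) ⇒ x=4 y=4 heading=up
t=3 move(1) ⇒ x=4 y=5 heading=up
t=4 turn(right) ⇒ x=4 y=5 heading=right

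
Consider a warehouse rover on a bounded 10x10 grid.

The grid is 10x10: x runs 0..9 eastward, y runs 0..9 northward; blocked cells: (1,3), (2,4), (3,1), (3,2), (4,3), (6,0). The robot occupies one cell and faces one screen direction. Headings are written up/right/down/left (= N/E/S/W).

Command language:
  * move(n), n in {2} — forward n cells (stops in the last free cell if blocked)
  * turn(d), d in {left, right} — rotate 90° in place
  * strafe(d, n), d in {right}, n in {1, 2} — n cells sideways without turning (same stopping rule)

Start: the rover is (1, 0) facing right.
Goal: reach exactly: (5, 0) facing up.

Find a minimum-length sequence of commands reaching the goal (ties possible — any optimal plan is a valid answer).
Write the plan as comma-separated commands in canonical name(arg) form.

initial: (1, 0) facing right
step 1 (move(2)): (3, 0) facing right
step 2 (move(2)): (5, 0) facing right
step 3 (turn(left)): (5, 0) facing up
nothing shorter than 3 reaches the goal.

move(2), move(2), turn(left)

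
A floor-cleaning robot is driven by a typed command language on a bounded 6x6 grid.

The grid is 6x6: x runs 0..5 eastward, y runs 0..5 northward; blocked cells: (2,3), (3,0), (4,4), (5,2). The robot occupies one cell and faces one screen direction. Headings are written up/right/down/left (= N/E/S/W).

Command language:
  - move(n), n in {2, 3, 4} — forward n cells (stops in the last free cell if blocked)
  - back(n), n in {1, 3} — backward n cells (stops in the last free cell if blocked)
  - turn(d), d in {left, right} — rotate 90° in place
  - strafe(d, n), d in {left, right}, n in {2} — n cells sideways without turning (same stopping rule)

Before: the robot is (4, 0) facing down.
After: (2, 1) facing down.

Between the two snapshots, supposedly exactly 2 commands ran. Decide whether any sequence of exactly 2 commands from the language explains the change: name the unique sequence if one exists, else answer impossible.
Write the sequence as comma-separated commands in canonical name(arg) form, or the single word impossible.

back(1), strafe(right, 2)

key: running strafe(right, 2) before back(1) would end elsewhere — order is forced
initial: (4, 0) facing down
t=1 back(1) ⇒ (4, 1) facing down
t=2 strafe(right, 2) ⇒ (2, 1) facing down
uniquely the one of 81 2-step routes that fits.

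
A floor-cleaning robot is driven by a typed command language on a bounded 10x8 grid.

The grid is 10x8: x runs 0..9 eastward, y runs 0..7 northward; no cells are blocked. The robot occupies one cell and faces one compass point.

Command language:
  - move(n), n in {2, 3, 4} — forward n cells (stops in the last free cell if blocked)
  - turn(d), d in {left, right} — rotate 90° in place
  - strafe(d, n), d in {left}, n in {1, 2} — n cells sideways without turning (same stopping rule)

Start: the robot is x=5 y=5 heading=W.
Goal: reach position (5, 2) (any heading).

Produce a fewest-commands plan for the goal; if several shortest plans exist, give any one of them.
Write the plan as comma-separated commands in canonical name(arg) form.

start: x=5 y=5 heading=W
step 1 (turn(left)): x=5 y=5 heading=S
step 2 (move(3)): x=5 y=2 heading=S
shorter routes all fall short; 2 is best.

turn(left), move(3)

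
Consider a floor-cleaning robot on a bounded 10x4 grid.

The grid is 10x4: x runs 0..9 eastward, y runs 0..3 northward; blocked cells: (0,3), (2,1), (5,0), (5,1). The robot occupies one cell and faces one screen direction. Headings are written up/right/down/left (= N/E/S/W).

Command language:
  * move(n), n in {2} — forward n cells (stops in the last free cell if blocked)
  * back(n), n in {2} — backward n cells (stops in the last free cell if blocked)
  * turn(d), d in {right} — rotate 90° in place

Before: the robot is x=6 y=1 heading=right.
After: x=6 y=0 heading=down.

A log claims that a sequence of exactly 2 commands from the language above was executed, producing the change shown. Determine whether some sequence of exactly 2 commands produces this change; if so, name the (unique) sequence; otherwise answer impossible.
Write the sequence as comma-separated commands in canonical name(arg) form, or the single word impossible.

key: position moved to (6,0) AND the heading swung to S — translation plus rotation needed
from: x=6 y=1 heading=right
1. turn(right) → x=6 y=1 heading=down
2. move(2) → x=6 y=0 heading=down
no rival 2-sequence matches.

turn(right), move(2)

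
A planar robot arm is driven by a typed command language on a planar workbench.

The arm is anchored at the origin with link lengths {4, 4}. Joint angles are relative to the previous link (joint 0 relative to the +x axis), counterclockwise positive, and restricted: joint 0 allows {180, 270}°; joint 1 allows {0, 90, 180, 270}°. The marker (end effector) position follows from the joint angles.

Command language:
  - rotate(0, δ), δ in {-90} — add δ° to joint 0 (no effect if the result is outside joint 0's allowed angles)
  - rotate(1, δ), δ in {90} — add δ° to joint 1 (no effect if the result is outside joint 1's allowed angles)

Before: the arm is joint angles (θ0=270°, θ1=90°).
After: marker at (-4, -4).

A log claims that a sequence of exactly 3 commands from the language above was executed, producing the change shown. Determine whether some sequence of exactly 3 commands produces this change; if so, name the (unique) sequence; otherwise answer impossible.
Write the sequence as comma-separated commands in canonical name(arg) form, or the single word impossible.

rotate(0, -90), rotate(0, -90), rotate(0, -90)

t0: joint angles (θ0=270°, θ1=90°)
t=1 rotate(0, -90) ⇒ joint angles (θ0=180°, θ1=90°)
t=2 rotate(0, -90) ⇒ joint angles (θ0=180°, θ1=90°)
t=3 rotate(0, -90) ⇒ joint angles (θ0=180°, θ1=90°)
all 8 alternatives checked — unique.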